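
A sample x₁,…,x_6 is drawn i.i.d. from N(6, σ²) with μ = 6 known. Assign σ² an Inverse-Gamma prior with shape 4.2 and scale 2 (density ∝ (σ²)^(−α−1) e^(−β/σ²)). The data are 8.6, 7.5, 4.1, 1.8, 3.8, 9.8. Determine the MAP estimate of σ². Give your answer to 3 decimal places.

Sum of squared deviations about the known mean: SS = (8.6−6)² + (7.5−6)² + (4.1−6)² + (1.8−6)² + (3.8−6)² + (9.8−6)² = 49.54.
The Normal likelihood contributes (σ²)^(−n/2) exp(−SS/(2σ²)), so the posterior is Inverse-Gamma(α + n/2, β + SS/2) = Inverse-Gamma(7.2, 26.77).
The mode of Inverse-Gamma(a, b) is b/(a+1) = 26.77/8.2 ≈ 3.265.

σ̂²_MAP = 3.265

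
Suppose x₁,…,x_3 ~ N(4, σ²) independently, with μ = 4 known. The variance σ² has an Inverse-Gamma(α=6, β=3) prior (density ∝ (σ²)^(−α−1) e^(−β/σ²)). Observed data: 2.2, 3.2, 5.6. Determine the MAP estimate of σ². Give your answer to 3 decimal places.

Sum of squared deviations about the known mean: SS = (2.2−4)² + (3.2−4)² + (5.6−4)² = 6.44.
The Normal likelihood contributes (σ²)^(−n/2) exp(−SS/(2σ²)), so the posterior is Inverse-Gamma(α + n/2, β + SS/2) = Inverse-Gamma(7.5, 6.22).
The mode of Inverse-Gamma(a, b) is b/(a+1) = 6.22/8.5 ≈ 0.732.

σ̂²_MAP = 0.732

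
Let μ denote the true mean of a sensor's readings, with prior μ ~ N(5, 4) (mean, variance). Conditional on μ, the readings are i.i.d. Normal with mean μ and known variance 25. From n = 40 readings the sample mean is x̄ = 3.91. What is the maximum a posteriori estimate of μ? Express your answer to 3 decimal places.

μ̂_MAP = 4.057

n = 40, x̄ = 3.91.
For a Normal prior and Normal likelihood with known variance, the posterior is Normal; its mode equals its mean, the precision-weighted average.
Prior precision 1/σ₀² = 1/4 = 0.25; data precision n/σ² = 40/25 = 1.6.
μ̂ = (0.25·5 + 1.6·3.91) / (0.25 + 1.6) = 7.506/1.85 = 3753/925 ≈ 4.057.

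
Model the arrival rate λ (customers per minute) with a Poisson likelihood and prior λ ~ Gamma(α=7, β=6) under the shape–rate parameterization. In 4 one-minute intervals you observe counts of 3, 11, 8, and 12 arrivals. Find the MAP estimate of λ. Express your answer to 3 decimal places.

λ̂_MAP = 4.000

Σxᵢ = 3+11+8+12 = 34, with n = 4.
Posterior ∝ λ^6e^(−6λ) · λ^34e^(−4λ) = λ^40e^(−10λ), i.e. Gamma(shape=41, rate=10).
The mode of a Gamma(a, b) with a ≥ 1 (shape–rate) is (a−1)/b = 40/10 ≈ 4.000.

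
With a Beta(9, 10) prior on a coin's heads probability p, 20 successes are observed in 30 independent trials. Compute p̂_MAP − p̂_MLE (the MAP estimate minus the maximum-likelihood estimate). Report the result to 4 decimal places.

Posterior is Beta(29, 20); MAP = (29−1)/(49−2) = 28/47 ≈ 0.59574.
MLE ignores the prior: p̂_MLE = k/n = 20/30 ≈ 0.66667.
Difference = 28/47 − 20/30 = -10/141 ≈ -0.0709.

MAP − MLE = -0.0709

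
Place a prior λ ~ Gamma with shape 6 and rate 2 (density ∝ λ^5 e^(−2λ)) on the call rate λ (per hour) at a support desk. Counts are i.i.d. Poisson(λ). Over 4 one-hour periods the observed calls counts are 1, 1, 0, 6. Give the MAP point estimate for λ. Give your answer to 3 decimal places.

λ̂_MAP = 2.167

Σxᵢ = 1+1+0+6 = 8, with n = 4.
Posterior ∝ λ^5e^(−2λ) · λ^8e^(−4λ) = λ^13e^(−6λ), i.e. Gamma(shape=14, rate=6).
The mode of a Gamma(a, b) with a ≥ 1 (shape–rate) is (a−1)/b = 13/6 ≈ 2.167.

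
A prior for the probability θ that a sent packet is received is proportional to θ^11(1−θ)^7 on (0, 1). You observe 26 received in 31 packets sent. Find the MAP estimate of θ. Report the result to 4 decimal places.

θ̂_MAP = 0.7551

The prior density ∝ θ^11(1−θ)^7 is the kernel of Beta(12, 8).
Data: 26 successes in 31 trials. The binomial likelihood contributes θ^26(1−θ)^5, so the posterior is Beta(12+26, 8+5) = Beta(38, 13).
For Beta(a, b) with a, b > 1 the mode is (a−1)/(a+b−2) = 37/49 ≈ 0.7551.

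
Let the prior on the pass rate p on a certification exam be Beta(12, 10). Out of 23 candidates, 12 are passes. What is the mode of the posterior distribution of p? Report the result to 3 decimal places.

Prior: Beta(12, 10).
Data: 12 successes in 23 trials. The binomial likelihood contributes p^12(1−p)^11, so the posterior is Beta(12+12, 10+11) = Beta(24, 21).
For Beta(a, b) with a, b > 1 the mode is (a−1)/(a+b−2) = 23/43 ≈ 0.535.

p̂_MAP = 0.535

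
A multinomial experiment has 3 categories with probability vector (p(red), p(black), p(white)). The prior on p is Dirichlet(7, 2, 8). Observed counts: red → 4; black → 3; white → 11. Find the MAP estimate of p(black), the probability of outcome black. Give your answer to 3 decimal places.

The posterior is Dirichlet(αᵢ + nᵢ) = Dirichlet(11, 5, 19).
For a Dirichlet(a₁,…,a_K) with all aᵢ > 1, the mode has j-th component (aⱼ − 1)/(Σaᵢ − K).
Here Σaᵢ = 35 and K = 3, so p(black) = (5 − 1)/(35 − 3) = 4/32 ≈ 0.125.

MAP estimate of p(black) = 0.125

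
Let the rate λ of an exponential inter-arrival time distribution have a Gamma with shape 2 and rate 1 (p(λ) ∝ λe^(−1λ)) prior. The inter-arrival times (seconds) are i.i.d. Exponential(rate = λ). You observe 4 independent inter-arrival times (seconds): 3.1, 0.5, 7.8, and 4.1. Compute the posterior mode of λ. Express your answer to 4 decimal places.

λ̂_MAP = 0.3030

The Exponential(rate=λ) likelihood is ∝ λ^n e^(−λΣtᵢ). Here n = 4 and Σtᵢ = 3.1 + 0.5 + 7.8 + 4.1 = 15.5.
Posterior ∝ λe^(−1λ) · λ^4e^(−15.5λ) = λ^5e^(−16.5λ), i.e. Gamma(6, 16.5).
Mode = (a−1)/b = 5/16.5 ≈ 0.3030.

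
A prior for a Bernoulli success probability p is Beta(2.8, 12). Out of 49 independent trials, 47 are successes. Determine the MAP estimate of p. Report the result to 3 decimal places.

p̂_MAP = 0.790

Prior: Beta(2.8, 12).
Data: 47 successes in 49 trials. The binomial likelihood contributes p^47(1−p)^2, so the posterior is Beta(2.8+47, 12+2) = Beta(49.8, 14).
For Beta(a, b) with a, b > 1 the mode is (a−1)/(a+b−2) = 48.8/61.8 ≈ 0.790.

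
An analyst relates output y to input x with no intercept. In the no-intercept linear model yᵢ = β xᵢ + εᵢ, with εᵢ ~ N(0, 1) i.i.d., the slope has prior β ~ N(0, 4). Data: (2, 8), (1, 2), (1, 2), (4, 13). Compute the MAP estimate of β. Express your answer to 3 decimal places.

β̂_MAP = 3.236

log p(β | y) = −Σ(yᵢ − βxᵢ)²/(2·1) − β²/(2·4) + const.
Setting the derivative to zero: Σxᵢ(yᵢ − βxᵢ)/1 − β/4 = 0, so β = Σxᵢyᵢ / (Σxᵢ² + σ²/τ²).
Σxᵢyᵢ = 2·8 + 1·2 + 1·2 + 4·13 = 72; Σxᵢ² = 22; σ²/τ² = 0.25.
β̂_MAP = 72 / (22 + 0.25) = 72/22.25 ≈ 3.236.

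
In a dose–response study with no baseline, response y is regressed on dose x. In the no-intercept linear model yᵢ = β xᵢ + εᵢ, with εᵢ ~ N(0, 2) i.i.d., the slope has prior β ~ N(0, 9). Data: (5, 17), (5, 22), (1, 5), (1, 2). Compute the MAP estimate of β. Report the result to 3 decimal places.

log p(β | y) = −Σ(yᵢ − βxᵢ)²/(2·2) − β²/(2·9) + const.
Setting the derivative to zero: Σxᵢ(yᵢ − βxᵢ)/2 − β/9 = 0, so β = Σxᵢyᵢ / (Σxᵢ² + σ²/τ²).
Σxᵢyᵢ = 5·17 + 5·22 + 1·5 + 1·2 = 202; Σxᵢ² = 52; σ²/τ² = 2/9.
β̂_MAP = 202 / (52 + 2/9) = 202/(470/9) = 909/235 ≈ 3.868.

β̂_MAP = 3.868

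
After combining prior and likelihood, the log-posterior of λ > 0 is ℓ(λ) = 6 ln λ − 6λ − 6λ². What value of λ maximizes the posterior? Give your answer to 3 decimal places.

λ̂_MAP = 0.500

ℓ'(λ) = 6/λ − 6 − 12λ. Setting this to zero and multiplying by λ: 12λ² + 6λ − 6 = 0.
λ = (−6 + √(6² + 4·12·6)) / (2·12) = (−6 + √324) / 24 = (−6 + 18)/24 = 1/2.
ℓ''(λ) = −6/λ² − 12 < 0, confirming a maximum.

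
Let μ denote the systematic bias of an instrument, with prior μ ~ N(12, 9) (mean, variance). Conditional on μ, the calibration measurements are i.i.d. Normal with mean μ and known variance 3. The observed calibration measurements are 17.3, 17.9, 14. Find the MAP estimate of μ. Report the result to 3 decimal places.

μ̂_MAP = 15.960

n = 3; x̄ = (17.3 + 17.9 + 14)/3 = 49.2/3 = 16.4.
For a Normal prior and Normal likelihood with known variance, the posterior is Normal; its mode equals its mean, the precision-weighted average.
Prior precision 1/σ₀² = 1/9; data precision n/σ² = 3/3 = 1.
μ̂ = ((1/9)·12 + 1·16.4) / (1/9 + 1) = (266/15)/(10/9) = 15.960.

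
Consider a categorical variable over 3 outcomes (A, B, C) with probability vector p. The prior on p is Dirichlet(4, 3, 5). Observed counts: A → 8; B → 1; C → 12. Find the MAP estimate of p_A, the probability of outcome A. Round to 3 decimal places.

The posterior is Dirichlet(αᵢ + nᵢ) = Dirichlet(12, 4, 17).
For a Dirichlet(a₁,…,a_K) with all aᵢ > 1, the mode has j-th component (aⱼ − 1)/(Σaᵢ − K).
Here Σaᵢ = 33 and K = 3, so p_A = (12 − 1)/(33 − 3) = 11/30 ≈ 0.367.

MAP estimate of p_A = 0.367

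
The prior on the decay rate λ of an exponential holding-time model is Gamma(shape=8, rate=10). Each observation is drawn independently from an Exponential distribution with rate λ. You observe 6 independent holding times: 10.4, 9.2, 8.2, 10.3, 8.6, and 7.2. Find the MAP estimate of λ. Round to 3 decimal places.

The Exponential(rate=λ) likelihood is ∝ λ^n e^(−λΣtᵢ). Here n = 6 and Σtᵢ = 10.4 + 9.2 + 8.2 + 10.3 + 8.6 + 7.2 = 53.9.
Posterior ∝ λ^7e^(−10λ) · λ^6e^(−53.9λ) = λ^13e^(−63.9λ), i.e. Gamma(14, 63.9).
Mode = (a−1)/b = 13/63.9 ≈ 0.203.

λ̂_MAP = 0.203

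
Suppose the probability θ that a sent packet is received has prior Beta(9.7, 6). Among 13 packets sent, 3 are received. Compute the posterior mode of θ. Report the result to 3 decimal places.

Prior: Beta(9.7, 6).
Data: 3 successes in 13 trials. The binomial likelihood contributes θ^3(1−θ)^10, so the posterior is Beta(9.7+3, 6+10) = Beta(12.7, 16).
For Beta(a, b) with a, b > 1 the mode is (a−1)/(a+b−2) = 11.7/26.7 ≈ 0.438.

θ̂_MAP = 0.438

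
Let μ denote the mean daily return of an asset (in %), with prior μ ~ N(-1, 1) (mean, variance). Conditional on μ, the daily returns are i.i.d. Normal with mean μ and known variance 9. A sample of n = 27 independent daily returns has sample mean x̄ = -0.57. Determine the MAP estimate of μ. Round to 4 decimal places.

n = 27, x̄ = -0.57.
For a Normal prior and Normal likelihood with known variance, the posterior is Normal; its mode equals its mean, the precision-weighted average.
Prior precision 1/σ₀² = 1/1 = 1; data precision n/σ² = 27/9 = 3.
μ̂ = (1·(-1) + 3·(-0.57)) / (1 + 3) = (-2.71)/4 = -0.6775.

μ̂_MAP = -0.6775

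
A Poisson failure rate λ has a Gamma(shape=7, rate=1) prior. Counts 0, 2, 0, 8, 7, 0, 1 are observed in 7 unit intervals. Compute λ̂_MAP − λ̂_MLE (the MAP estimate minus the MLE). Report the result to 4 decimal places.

Σxᵢ = 18. Posterior is Gamma(25, 8); MAP = (25−1)/8 = 24/8 ≈ 3.00000.
MLE = x̄ = 18/7 ≈ 2.57143.
Difference = 24/8 − 18/7 = 3/7 ≈ 0.4286.

MAP − MLE = 0.4286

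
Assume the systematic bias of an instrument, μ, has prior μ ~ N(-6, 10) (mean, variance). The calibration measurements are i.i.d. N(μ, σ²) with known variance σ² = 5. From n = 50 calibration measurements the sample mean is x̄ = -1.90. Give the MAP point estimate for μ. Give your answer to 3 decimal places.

n = 50, x̄ = -1.90.
For a Normal prior and Normal likelihood with known variance, the posterior is Normal; its mode equals its mean, the precision-weighted average.
Prior precision 1/σ₀² = 1/10 = 0.1; data precision n/σ² = 50/5 = 10.
μ̂ = (0.1·(-6) + 10·(-1.9)) / (0.1 + 10) = (-19.6)/10.1 = -196/101 ≈ -1.941.

μ̂_MAP = -1.941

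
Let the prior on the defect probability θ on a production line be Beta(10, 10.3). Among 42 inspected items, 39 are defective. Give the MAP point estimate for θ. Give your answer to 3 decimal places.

Prior: Beta(10, 10.3).
Data: 39 successes in 42 trials. The binomial likelihood contributes θ^39(1−θ)^3, so the posterior is Beta(10+39, 10.3+3) = Beta(49, 13.3).
For Beta(a, b) with a, b > 1 the mode is (a−1)/(a+b−2) = 48/60.3 ≈ 0.796.

θ̂_MAP = 0.796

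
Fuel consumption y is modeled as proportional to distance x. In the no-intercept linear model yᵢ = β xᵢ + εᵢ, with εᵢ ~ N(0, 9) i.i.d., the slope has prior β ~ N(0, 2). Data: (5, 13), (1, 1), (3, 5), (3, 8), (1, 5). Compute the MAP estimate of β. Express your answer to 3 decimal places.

log p(β | y) = −Σ(yᵢ − βxᵢ)²/(2·9) − β²/(2·2) + const.
Setting the derivative to zero: Σxᵢ(yᵢ − βxᵢ)/9 − β/2 = 0, so β = Σxᵢyᵢ / (Σxᵢ² + σ²/τ²).
Σxᵢyᵢ = 5·13 + 1·1 + 3·5 + 3·8 + 1·5 = 110; Σxᵢ² = 45; σ²/τ² = 4.5.
β̂_MAP = 110 / (45 + 4.5) = 110/49.5 ≈ 2.222.

β̂_MAP = 2.222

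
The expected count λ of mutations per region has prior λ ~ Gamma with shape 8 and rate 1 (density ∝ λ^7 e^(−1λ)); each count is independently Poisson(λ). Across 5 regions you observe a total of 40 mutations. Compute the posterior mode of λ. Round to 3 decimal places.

λ̂_MAP = 7.833

Σxᵢ = 40, n = 5.
Posterior ∝ λ^7e^(−1λ) · λ^40e^(−5λ) = λ^47e^(−6λ), i.e. Gamma(shape=48, rate=6).
The mode of a Gamma(a, b) with a ≥ 1 (shape–rate) is (a−1)/b = 47/6 ≈ 7.833.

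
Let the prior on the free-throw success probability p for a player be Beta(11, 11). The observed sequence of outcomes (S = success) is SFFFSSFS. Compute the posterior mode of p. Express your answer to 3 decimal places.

Prior: Beta(11, 11).
Data: 4 successes in 8 trials (from the sequence). The binomial likelihood contributes p^4(1−p)^4, so the posterior is Beta(11+4, 11+4) = Beta(15, 15).
For Beta(a, b) with a, b > 1 the mode is (a−1)/(a+b−2) = 14/28 ≈ 0.500.

p̂_MAP = 0.500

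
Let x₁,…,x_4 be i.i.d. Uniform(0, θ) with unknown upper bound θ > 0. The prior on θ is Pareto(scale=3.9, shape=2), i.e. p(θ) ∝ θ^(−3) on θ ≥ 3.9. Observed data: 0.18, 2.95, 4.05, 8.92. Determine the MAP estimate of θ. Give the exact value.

θ̂_MAP = 8.92

The Uniform(0, θ) likelihood is θ^(−n) for θ ≥ max(xᵢ), zero otherwise. Here max(xᵢ) = 8.92.
Posterior ∝ θ^(−3) · θ^(−4) = θ^(−7) on θ ≥ max(3.9, 8.92) = 8.92.
This density is strictly decreasing in θ, so the posterior mode lies at the lower boundary of the support.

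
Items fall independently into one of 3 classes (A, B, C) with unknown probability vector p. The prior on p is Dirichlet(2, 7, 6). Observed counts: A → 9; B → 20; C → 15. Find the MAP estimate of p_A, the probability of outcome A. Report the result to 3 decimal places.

MAP estimate of p_A = 0.179

The posterior is Dirichlet(αᵢ + nᵢ) = Dirichlet(11, 27, 21).
For a Dirichlet(a₁,…,a_K) with all aᵢ > 1, the mode has j-th component (aⱼ − 1)/(Σaᵢ − K).
Here Σaᵢ = 59 and K = 3, so p_A = (11 − 1)/(59 − 3) = 10/56 ≈ 0.179.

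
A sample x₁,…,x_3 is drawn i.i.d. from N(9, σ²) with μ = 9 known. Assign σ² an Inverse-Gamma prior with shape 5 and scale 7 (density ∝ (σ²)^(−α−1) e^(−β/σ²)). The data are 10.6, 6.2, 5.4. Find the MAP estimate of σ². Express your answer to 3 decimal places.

σ̂²_MAP = 2.491

Sum of squared deviations about the known mean: SS = (10.6−9)² + (6.2−9)² + (5.4−9)² = 23.36.
The Normal likelihood contributes (σ²)^(−n/2) exp(−SS/(2σ²)), so the posterior is Inverse-Gamma(α + n/2, β + SS/2) = Inverse-Gamma(6.5, 18.68).
The mode of Inverse-Gamma(a, b) is b/(a+1) = 18.68/7.5 ≈ 2.491.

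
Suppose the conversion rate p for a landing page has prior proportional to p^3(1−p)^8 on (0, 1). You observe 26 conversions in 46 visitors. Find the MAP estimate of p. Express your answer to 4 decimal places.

The prior density ∝ p^3(1−p)^8 is the kernel of Beta(4, 9).
Data: 26 successes in 46 trials. The binomial likelihood contributes p^26(1−p)^20, so the posterior is Beta(4+26, 9+20) = Beta(30, 29).
For Beta(a, b) with a, b > 1 the mode is (a−1)/(a+b−2) = 29/57 ≈ 0.5088.

p̂_MAP = 0.5088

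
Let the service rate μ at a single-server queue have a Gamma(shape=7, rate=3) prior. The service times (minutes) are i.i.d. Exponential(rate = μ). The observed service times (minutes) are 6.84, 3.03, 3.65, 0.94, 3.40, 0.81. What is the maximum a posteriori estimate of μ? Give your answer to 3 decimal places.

The Exponential(rate=μ) likelihood is ∝ μ^n e^(−μΣtᵢ). Here n = 6 and Σtᵢ = 6.84 + 3.03 + 3.65 + 0.94 + 3.40 + 0.81 = 18.67.
Posterior ∝ μ^6e^(−3μ) · μ^6e^(−18.67μ) = μ^12e^(−21.67μ), i.e. Gamma(13, 21.67).
Mode = (a−1)/b = 12/21.67 ≈ 0.554.

μ̂_MAP = 0.554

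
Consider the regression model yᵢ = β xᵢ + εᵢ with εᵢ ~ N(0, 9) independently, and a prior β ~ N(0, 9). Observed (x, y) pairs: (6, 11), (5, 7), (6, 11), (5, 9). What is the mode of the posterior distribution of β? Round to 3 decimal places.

β̂_MAP = 1.724

log p(β | y) = −Σ(yᵢ − βxᵢ)²/(2·9) − β²/(2·9) + const.
Setting the derivative to zero: Σxᵢ(yᵢ − βxᵢ)/9 − β/9 = 0, so β = Σxᵢyᵢ / (Σxᵢ² + σ²/τ²).
Σxᵢyᵢ = 6·11 + 5·7 + 6·11 + 5·9 = 212; Σxᵢ² = 122; σ²/τ² = 1.
β̂_MAP = 212 / (122 + 1) = 212/123 ≈ 1.724.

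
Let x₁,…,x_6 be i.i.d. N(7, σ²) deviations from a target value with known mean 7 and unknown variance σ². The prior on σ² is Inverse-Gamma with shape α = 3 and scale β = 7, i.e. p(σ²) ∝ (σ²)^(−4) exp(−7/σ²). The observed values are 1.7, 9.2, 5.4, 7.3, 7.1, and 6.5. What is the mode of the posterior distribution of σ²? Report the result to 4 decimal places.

Sum of squared deviations about the known mean: SS = (1.7−7)² + (9.2−7)² + (5.4−7)² + (7.3−7)² + (7.1−7)² + (6.5−7)² = 35.84.
The Normal likelihood contributes (σ²)^(−n/2) exp(−SS/(2σ²)), so the posterior is Inverse-Gamma(α + n/2, β + SS/2) = Inverse-Gamma(6, 24.92).
The mode of Inverse-Gamma(a, b) is b/(a+1) = 24.92/7 ≈ 3.5600.

σ̂²_MAP = 3.5600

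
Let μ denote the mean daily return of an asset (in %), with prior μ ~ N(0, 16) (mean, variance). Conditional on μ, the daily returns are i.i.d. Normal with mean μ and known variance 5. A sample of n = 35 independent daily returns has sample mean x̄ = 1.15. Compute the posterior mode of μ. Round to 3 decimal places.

μ̂_MAP = 1.140

n = 35, x̄ = 1.15.
For a Normal prior and Normal likelihood with known variance, the posterior is Normal; its mode equals its mean, the precision-weighted average.
Prior precision 1/σ₀² = 1/16 = 0.0625; data precision n/σ² = 35/5 = 7.
μ̂ = (0.0625·0 + 7·1.15) / (0.0625 + 7) = 8.05/7.0625 = 644/565 ≈ 1.140.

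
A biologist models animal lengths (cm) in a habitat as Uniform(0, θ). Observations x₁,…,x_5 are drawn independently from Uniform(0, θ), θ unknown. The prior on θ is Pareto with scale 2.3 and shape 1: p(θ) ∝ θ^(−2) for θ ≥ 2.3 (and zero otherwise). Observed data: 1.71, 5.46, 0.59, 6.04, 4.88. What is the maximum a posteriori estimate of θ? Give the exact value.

The Uniform(0, θ) likelihood is θ^(−n) for θ ≥ max(xᵢ), zero otherwise. Here max(xᵢ) = 6.04.
Posterior ∝ θ^(−2) · θ^(−5) = θ^(−7) on θ ≥ max(2.3, 6.04) = 6.04.
This density is strictly decreasing in θ, so the posterior mode lies at the lower boundary of the support.

θ̂_MAP = 6.04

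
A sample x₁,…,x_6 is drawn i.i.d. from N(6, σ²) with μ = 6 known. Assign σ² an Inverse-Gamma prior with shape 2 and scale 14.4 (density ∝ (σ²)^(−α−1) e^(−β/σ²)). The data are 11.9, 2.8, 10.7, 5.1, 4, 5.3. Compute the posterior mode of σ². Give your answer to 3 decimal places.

Sum of squared deviations about the known mean: SS = (11.9−6)² + (2.8−6)² + (10.7−6)² + (5.1−6)² + (4−6)² + (5.3−6)² = 72.44.
The Normal likelihood contributes (σ²)^(−n/2) exp(−SS/(2σ²)), so the posterior is Inverse-Gamma(α + n/2, β + SS/2) = Inverse-Gamma(5, 50.62).
The mode of Inverse-Gamma(a, b) is b/(a+1) = 50.62/6 ≈ 8.437.

σ̂²_MAP = 8.437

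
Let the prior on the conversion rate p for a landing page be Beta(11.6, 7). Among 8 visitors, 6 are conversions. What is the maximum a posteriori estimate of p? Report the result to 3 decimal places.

Prior: Beta(11.6, 7).
Data: 6 successes in 8 trials. The binomial likelihood contributes p^6(1−p)^2, so the posterior is Beta(11.6+6, 7+2) = Beta(17.6, 9).
For Beta(a, b) with a, b > 1 the mode is (a−1)/(a+b−2) = 16.6/24.6 ≈ 0.675.

p̂_MAP = 0.675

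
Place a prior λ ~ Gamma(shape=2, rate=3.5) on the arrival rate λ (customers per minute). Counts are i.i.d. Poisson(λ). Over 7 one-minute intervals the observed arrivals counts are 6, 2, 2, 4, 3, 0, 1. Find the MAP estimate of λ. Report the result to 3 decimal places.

Σxᵢ = 6+2+2+4+3+0+1 = 18, with n = 7.
Posterior ∝ λe^(−3.5λ) · λ^18e^(−7λ) = λ^19e^(−10.5λ), i.e. Gamma(shape=20, rate=10.5).
The mode of a Gamma(a, b) with a ≥ 1 (shape–rate) is (a−1)/b = 19/10.5 ≈ 1.810.

λ̂_MAP = 1.810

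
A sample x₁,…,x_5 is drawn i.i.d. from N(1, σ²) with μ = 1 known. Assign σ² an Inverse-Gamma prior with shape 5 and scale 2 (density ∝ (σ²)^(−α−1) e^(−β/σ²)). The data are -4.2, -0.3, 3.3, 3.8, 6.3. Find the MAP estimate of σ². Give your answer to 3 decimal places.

σ̂²_MAP = 4.350

Sum of squared deviations about the known mean: SS = (-4.2−1)² + (-0.3−1)² + (3.3−1)² + (3.8−1)² + (6.3−1)² = 69.95.
The Normal likelihood contributes (σ²)^(−n/2) exp(−SS/(2σ²)), so the posterior is Inverse-Gamma(α + n/2, β + SS/2) = Inverse-Gamma(7.5, 36.975).
The mode of Inverse-Gamma(a, b) is b/(a+1) = 36.975/8.5 ≈ 4.350.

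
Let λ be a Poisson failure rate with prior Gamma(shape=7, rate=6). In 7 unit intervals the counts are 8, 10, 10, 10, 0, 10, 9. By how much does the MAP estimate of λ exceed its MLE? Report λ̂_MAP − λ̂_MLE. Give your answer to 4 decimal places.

MAP − MLE = -3.2967

Σxᵢ = 57. Posterior is Gamma(64, 13); MAP = (64−1)/13 = 63/13 ≈ 4.84615.
MLE = x̄ = 57/7 ≈ 8.14286.
Difference = 63/13 − 57/7 = -300/91 ≈ -3.2967.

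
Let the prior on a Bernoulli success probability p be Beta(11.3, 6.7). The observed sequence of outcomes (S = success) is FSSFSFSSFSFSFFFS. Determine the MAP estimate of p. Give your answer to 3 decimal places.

p̂_MAP = 0.572

Prior: Beta(11.3, 6.7).
Data: 8 successes in 16 trials (from the sequence). The binomial likelihood contributes p^8(1−p)^8, so the posterior is Beta(11.3+8, 6.7+8) = Beta(19.3, 14.7).
For Beta(a, b) with a, b > 1 the mode is (a−1)/(a+b−2) = 18.3/32 ≈ 0.572.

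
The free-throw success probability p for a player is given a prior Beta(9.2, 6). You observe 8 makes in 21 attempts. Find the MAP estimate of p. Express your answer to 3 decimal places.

p̂_MAP = 0.474

Prior: Beta(9.2, 6).
Data: 8 successes in 21 trials. The binomial likelihood contributes p^8(1−p)^13, so the posterior is Beta(9.2+8, 6+13) = Beta(17.2, 19).
For Beta(a, b) with a, b > 1 the mode is (a−1)/(a+b−2) = 16.2/34.2 ≈ 0.474.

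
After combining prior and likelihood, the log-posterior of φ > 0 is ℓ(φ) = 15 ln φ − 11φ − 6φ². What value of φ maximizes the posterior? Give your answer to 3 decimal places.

ℓ'(φ) = 15/φ − 11 − 12φ. Setting this to zero and multiplying by φ: 12φ² + 11φ − 15 = 0.
φ = (−11 + √(11² + 4·12·15)) / (2·12) = (−11 + √841) / 24 = (−11 + 29)/24 = 3/4.
ℓ''(φ) = −15/φ² − 12 < 0, confirming a maximum.

φ̂_MAP = 0.750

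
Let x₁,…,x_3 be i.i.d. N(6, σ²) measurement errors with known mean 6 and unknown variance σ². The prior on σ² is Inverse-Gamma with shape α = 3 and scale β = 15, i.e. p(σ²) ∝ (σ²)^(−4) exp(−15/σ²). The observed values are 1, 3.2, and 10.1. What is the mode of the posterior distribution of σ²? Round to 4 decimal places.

Sum of squared deviations about the known mean: SS = (1−6)² + (3.2−6)² + (10.1−6)² = 49.65.
The Normal likelihood contributes (σ²)^(−n/2) exp(−SS/(2σ²)), so the posterior is Inverse-Gamma(α + n/2, β + SS/2) = Inverse-Gamma(4.5, 39.825).
The mode of Inverse-Gamma(a, b) is b/(a+1) = 39.825/5.5 ≈ 7.2409.

σ̂²_MAP = 7.2409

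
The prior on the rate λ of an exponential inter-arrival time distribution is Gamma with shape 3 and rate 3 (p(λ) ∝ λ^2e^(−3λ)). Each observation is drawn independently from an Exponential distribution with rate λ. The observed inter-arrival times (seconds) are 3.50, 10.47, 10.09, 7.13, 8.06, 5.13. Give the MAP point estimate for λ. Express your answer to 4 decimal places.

λ̂_MAP = 0.1688

The Exponential(rate=λ) likelihood is ∝ λ^n e^(−λΣtᵢ). Here n = 6 and Σtᵢ = 3.50 + 10.47 + 10.09 + 7.13 + 8.06 + 5.13 = 44.38.
Posterior ∝ λ^2e^(−3λ) · λ^6e^(−44.38λ) = λ^8e^(−47.38λ), i.e. Gamma(9, 47.38).
Mode = (a−1)/b = 8/47.38 ≈ 0.1688.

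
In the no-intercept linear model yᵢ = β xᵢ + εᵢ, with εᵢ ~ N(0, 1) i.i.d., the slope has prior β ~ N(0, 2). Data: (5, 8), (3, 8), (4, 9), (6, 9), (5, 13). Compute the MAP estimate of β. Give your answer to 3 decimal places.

log p(β | y) = −Σ(yᵢ − βxᵢ)²/(2·1) − β²/(2·2) + const.
Setting the derivative to zero: Σxᵢ(yᵢ − βxᵢ)/1 − β/2 = 0, so β = Σxᵢyᵢ / (Σxᵢ² + σ²/τ²).
Σxᵢyᵢ = 5·8 + 3·8 + 4·9 + 6·9 + 5·13 = 219; Σxᵢ² = 111; σ²/τ² = 0.5.
β̂_MAP = 219 / (111 + 0.5) = 219/111.5 ≈ 1.964.

β̂_MAP = 1.964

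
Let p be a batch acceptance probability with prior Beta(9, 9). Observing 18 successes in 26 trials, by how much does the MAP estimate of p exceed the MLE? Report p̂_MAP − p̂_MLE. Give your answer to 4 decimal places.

Posterior is Beta(27, 17); MAP = (27−1)/(44−2) = 26/42 ≈ 0.61905.
MLE ignores the prior: p̂_MLE = k/n = 18/26 ≈ 0.69231.
Difference = 26/42 − 18/26 = -20/273 ≈ -0.0733.

MAP − MLE = -0.0733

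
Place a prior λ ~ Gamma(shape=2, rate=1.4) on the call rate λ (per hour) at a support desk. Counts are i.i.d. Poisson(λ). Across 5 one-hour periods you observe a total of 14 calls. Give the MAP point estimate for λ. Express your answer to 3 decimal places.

Σxᵢ = 14, n = 5.
Posterior ∝ λe^(−1.4λ) · λ^14e^(−5λ) = λ^15e^(−6.4λ), i.e. Gamma(shape=16, rate=6.4).
The mode of a Gamma(a, b) with a ≥ 1 (shape–rate) is (a−1)/b = 15/6.4 ≈ 2.344.

λ̂_MAP = 2.344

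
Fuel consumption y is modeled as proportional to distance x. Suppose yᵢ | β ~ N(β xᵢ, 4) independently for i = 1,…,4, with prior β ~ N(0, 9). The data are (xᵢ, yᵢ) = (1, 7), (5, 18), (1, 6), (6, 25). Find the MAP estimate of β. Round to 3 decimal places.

β̂_MAP = 3.988

log p(β | y) = −Σ(yᵢ − βxᵢ)²/(2·4) − β²/(2·9) + const.
Setting the derivative to zero: Σxᵢ(yᵢ − βxᵢ)/4 − β/9 = 0, so β = Σxᵢyᵢ / (Σxᵢ² + σ²/τ²).
Σxᵢyᵢ = 1·7 + 5·18 + 1·6 + 6·25 = 253; Σxᵢ² = 63; σ²/τ² = 4/9.
β̂_MAP = 253 / (63 + 4/9) = 253/(571/9) = 2277/571 ≈ 3.988.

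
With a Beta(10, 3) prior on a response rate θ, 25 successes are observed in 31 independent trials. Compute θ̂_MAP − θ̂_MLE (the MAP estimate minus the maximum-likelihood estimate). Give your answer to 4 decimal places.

Posterior is Beta(35, 9); MAP = (35−1)/(44−2) = 34/42 ≈ 0.80952.
MLE ignores the prior: θ̂_MLE = k/n = 25/31 ≈ 0.80645.
Difference = 34/42 − 25/31 = 2/651 ≈ 0.0031.

MAP − MLE = 0.0031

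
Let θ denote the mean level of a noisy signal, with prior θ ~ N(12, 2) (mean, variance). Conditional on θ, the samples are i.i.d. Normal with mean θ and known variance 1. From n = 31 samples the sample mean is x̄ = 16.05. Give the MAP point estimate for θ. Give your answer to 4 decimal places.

n = 31, x̄ = 16.05.
For a Normal prior and Normal likelihood with known variance, the posterior is Normal; its mode equals its mean, the precision-weighted average.
Prior precision 1/σ₀² = 1/2 = 0.5; data precision n/σ² = 31/1 = 31.
θ̂ = (0.5·12 + 31·16.05) / (0.5 + 31) = 503.55/31.5 = 1119/70 ≈ 15.9857.

θ̂_MAP = 15.9857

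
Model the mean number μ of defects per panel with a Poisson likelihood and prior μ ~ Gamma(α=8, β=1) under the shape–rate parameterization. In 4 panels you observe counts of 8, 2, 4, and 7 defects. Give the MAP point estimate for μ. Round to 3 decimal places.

μ̂_MAP = 5.600

Σxᵢ = 8+2+4+7 = 21, with n = 4.
Posterior ∝ μ^7e^(−1μ) · μ^21e^(−4μ) = μ^28e^(−5μ), i.e. Gamma(shape=29, rate=5).
The mode of a Gamma(a, b) with a ≥ 1 (shape–rate) is (a−1)/b = 28/5 ≈ 5.600.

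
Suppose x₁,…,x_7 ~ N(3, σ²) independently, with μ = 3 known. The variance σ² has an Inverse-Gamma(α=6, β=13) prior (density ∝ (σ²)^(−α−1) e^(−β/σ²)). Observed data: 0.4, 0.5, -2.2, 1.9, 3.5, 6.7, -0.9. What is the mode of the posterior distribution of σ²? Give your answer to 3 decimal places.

σ̂²_MAP = 4.591

Sum of squared deviations about the known mean: SS = (0.4−3)² + (0.5−3)² + (-2.2−3)² + (1.9−3)² + (3.5−3)² + (6.7−3)² + (-0.9−3)² = 70.41.
The Normal likelihood contributes (σ²)^(−n/2) exp(−SS/(2σ²)), so the posterior is Inverse-Gamma(α + n/2, β + SS/2) = Inverse-Gamma(9.5, 48.205).
The mode of Inverse-Gamma(a, b) is b/(a+1) = 48.205/10.5 ≈ 4.591.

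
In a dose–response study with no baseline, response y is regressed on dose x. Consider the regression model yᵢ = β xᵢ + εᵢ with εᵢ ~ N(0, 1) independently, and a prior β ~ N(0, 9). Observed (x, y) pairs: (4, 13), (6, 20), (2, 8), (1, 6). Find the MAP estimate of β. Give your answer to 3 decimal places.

log p(β | y) = −Σ(yᵢ − βxᵢ)²/(2·1) − β²/(2·9) + const.
Setting the derivative to zero: Σxᵢ(yᵢ − βxᵢ)/1 − β/9 = 0, so β = Σxᵢyᵢ / (Σxᵢ² + σ²/τ²).
Σxᵢyᵢ = 4·13 + 6·20 + 2·8 + 1·6 = 194; Σxᵢ² = 57; σ²/τ² = 1/9.
β̂_MAP = 194 / (57 + 1/9) = 194/(514/9) = 873/257 ≈ 3.397.

β̂_MAP = 3.397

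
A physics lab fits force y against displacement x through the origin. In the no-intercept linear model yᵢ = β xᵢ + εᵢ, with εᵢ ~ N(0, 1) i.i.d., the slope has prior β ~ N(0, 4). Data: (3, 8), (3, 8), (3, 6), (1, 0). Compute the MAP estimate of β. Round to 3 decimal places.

log p(β | y) = −Σ(yᵢ − βxᵢ)²/(2·1) − β²/(2·4) + const.
Setting the derivative to zero: Σxᵢ(yᵢ − βxᵢ)/1 − β/4 = 0, so β = Σxᵢyᵢ / (Σxᵢ² + σ²/τ²).
Σxᵢyᵢ = 3·8 + 3·8 + 3·6 + 1·0 = 66; Σxᵢ² = 28; σ²/τ² = 0.25.
β̂_MAP = 66 / (28 + 0.25) = 66/28.25 ≈ 2.336.

β̂_MAP = 2.336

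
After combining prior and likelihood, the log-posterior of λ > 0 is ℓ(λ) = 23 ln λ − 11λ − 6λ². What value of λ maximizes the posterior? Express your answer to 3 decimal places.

λ̂_MAP = 1.000

ℓ'(λ) = 23/λ − 11 − 12λ. Setting this to zero and multiplying by λ: 12λ² + 11λ − 23 = 0.
λ = (−11 + √(11² + 4·12·23)) / (2·12) = (−11 + √1225) / 24 = (−11 + 35)/24 = 1.
ℓ''(λ) = −23/λ² − 12 < 0, confirming a maximum.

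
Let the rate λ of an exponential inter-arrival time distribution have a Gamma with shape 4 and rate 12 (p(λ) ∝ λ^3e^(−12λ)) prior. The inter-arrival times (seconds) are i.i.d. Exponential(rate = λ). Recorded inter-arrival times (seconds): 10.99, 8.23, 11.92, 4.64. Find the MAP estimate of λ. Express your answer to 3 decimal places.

λ̂_MAP = 0.147

The Exponential(rate=λ) likelihood is ∝ λ^n e^(−λΣtᵢ). Here n = 4 and Σtᵢ = 10.99 + 8.23 + 11.92 + 4.64 = 35.78.
Posterior ∝ λ^3e^(−12λ) · λ^4e^(−35.78λ) = λ^7e^(−47.78λ), i.e. Gamma(8, 47.78).
Mode = (a−1)/b = 7/47.78 ≈ 0.147.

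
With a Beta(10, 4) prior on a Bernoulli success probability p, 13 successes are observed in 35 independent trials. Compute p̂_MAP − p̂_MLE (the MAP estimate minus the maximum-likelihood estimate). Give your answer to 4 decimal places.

MAP − MLE = 0.0967

Posterior is Beta(23, 26); MAP = (23−1)/(49−2) = 22/47 ≈ 0.46809.
MLE ignores the prior: p̂_MLE = k/n = 13/35 ≈ 0.37143.
Difference = 22/47 − 13/35 = 159/1645 ≈ 0.0967.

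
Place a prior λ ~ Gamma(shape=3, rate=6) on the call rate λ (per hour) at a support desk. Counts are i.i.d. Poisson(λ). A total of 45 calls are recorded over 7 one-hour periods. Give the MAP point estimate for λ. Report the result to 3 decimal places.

Σxᵢ = 45, n = 7.
Posterior ∝ λ^2e^(−6λ) · λ^45e^(−7λ) = λ^47e^(−13λ), i.e. Gamma(shape=48, rate=13).
The mode of a Gamma(a, b) with a ≥ 1 (shape–rate) is (a−1)/b = 47/13 ≈ 3.615.

λ̂_MAP = 3.615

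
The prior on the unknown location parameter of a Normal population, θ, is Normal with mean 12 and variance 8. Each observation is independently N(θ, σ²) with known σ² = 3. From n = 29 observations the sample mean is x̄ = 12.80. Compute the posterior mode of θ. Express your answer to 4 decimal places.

θ̂_MAP = 12.7898

n = 29, x̄ = 12.80.
For a Normal prior and Normal likelihood with known variance, the posterior is Normal; its mode equals its mean, the precision-weighted average.
Prior precision 1/σ₀² = 1/8 = 0.125; data precision n/σ² = 29/3.
θ̂ = (0.125·12 + (29/3)·12.8) / (0.125 + 29/3) = (3757/30)/(235/24) = 15028/1175 ≈ 12.7898.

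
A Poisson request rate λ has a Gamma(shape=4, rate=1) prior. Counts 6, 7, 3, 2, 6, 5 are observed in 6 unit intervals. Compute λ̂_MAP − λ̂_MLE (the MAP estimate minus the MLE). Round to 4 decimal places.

MAP − MLE = -0.2619

Σxᵢ = 29. Posterior is Gamma(33, 7); MAP = (33−1)/7 = 32/7 ≈ 4.57143.
MLE = x̄ = 29/6 ≈ 4.83333.
Difference = 32/7 − 29/6 = -11/42 ≈ -0.2619.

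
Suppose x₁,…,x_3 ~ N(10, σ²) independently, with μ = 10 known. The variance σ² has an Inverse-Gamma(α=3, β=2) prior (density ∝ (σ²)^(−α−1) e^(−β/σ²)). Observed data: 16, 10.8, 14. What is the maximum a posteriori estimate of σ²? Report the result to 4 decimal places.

σ̂²_MAP = 5.1491

Sum of squared deviations about the known mean: SS = (16−10)² + (10.8−10)² + (14−10)² = 52.64.
The Normal likelihood contributes (σ²)^(−n/2) exp(−SS/(2σ²)), so the posterior is Inverse-Gamma(α + n/2, β + SS/2) = Inverse-Gamma(4.5, 28.32).
The mode of Inverse-Gamma(a, b) is b/(a+1) = 28.32/5.5 ≈ 5.1491.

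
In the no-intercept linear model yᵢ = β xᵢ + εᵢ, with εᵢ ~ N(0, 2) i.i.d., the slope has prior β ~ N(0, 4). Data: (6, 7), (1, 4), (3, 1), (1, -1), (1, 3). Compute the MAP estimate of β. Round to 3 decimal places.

β̂_MAP = 1.052

log p(β | y) = −Σ(yᵢ − βxᵢ)²/(2·2) − β²/(2·4) + const.
Setting the derivative to zero: Σxᵢ(yᵢ − βxᵢ)/2 − β/4 = 0, so β = Σxᵢyᵢ / (Σxᵢ² + σ²/τ²).
Σxᵢyᵢ = 6·7 + 1·4 + 3·1 + 1·(-1) + 1·3 = 51; Σxᵢ² = 48; σ²/τ² = 0.5.
β̂_MAP = 51 / (48 + 0.5) = 51/48.5 ≈ 1.052.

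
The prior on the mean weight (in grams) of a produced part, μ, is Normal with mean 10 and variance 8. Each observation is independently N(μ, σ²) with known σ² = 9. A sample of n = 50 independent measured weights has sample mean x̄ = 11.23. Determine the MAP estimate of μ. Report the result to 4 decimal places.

n = 50, x̄ = 11.23.
For a Normal prior and Normal likelihood with known variance, the posterior is Normal; its mode equals its mean, the precision-weighted average.
Prior precision 1/σ₀² = 1/8 = 0.125; data precision n/σ² = 50/9.
μ̂ = (0.125·10 + (50/9)·11.23) / (0.125 + 50/9) = (2291/36)/(409/72) = 4582/409 ≈ 11.2029.

μ̂_MAP = 11.2029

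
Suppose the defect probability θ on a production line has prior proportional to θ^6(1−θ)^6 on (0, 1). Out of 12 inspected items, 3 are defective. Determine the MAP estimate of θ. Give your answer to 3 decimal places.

θ̂_MAP = 0.375

The prior density ∝ θ^6(1−θ)^6 is the kernel of Beta(7, 7).
Data: 3 successes in 12 trials. The binomial likelihood contributes θ^3(1−θ)^9, so the posterior is Beta(7+3, 7+9) = Beta(10, 16).
For Beta(a, b) with a, b > 1 the mode is (a−1)/(a+b−2) = 9/24 ≈ 0.375.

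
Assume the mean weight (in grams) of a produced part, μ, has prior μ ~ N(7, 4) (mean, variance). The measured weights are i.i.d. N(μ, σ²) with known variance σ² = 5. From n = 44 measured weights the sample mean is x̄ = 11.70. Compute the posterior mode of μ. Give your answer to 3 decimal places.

μ̂_MAP = 11.570

n = 44, x̄ = 11.70.
For a Normal prior and Normal likelihood with known variance, the posterior is Normal; its mode equals its mean, the precision-weighted average.
Prior precision 1/σ₀² = 1/4 = 0.25; data precision n/σ² = 44/5 = 8.8.
μ̂ = (0.25·7 + 8.8·11.7) / (0.25 + 8.8) = 104.71/9.05 = 10471/905 ≈ 11.570.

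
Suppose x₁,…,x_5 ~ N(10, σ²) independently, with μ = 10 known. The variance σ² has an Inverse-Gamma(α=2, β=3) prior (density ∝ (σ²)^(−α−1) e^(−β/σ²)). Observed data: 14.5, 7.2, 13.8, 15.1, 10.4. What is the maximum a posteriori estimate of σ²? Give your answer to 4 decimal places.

σ̂²_MAP = 6.7909

Sum of squared deviations about the known mean: SS = (14.5−10)² + (7.2−10)² + (13.8−10)² + (15.1−10)² + (10.4−10)² = 68.7.
The Normal likelihood contributes (σ²)^(−n/2) exp(−SS/(2σ²)), so the posterior is Inverse-Gamma(α + n/2, β + SS/2) = Inverse-Gamma(4.5, 37.35).
The mode of Inverse-Gamma(a, b) is b/(a+1) = 37.35/5.5 ≈ 6.7909.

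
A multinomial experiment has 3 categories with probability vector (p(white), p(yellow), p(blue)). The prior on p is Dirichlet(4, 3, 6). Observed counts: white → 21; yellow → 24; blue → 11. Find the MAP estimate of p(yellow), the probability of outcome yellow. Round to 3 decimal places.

MAP estimate of p(yellow) = 0.394

The posterior is Dirichlet(αᵢ + nᵢ) = Dirichlet(25, 27, 17).
For a Dirichlet(a₁,…,a_K) with all aᵢ > 1, the mode has j-th component (aⱼ − 1)/(Σaᵢ − K).
Here Σaᵢ = 69 and K = 3, so p(yellow) = (27 − 1)/(69 − 3) = 26/66 ≈ 0.394.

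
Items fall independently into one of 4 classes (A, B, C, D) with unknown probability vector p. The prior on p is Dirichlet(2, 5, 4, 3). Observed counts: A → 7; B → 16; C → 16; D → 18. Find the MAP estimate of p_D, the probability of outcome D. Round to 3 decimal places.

The posterior is Dirichlet(αᵢ + nᵢ) = Dirichlet(9, 21, 20, 21).
For a Dirichlet(a₁,…,a_K) with all aᵢ > 1, the mode has j-th component (aⱼ − 1)/(Σaᵢ − K).
Here Σaᵢ = 71 and K = 4, so p_D = (21 − 1)/(71 − 4) = 20/67 ≈ 0.299.

MAP estimate of p_D = 0.299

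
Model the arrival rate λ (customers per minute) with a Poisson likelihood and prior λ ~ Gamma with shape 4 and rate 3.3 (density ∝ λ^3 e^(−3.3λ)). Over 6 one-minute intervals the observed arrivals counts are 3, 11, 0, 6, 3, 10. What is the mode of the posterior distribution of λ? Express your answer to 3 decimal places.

λ̂_MAP = 3.871

Σxᵢ = 3+11+0+6+3+10 = 33, with n = 6.
Posterior ∝ λ^3e^(−3.3λ) · λ^33e^(−6λ) = λ^36e^(−9.3λ), i.e. Gamma(shape=37, rate=9.3).
The mode of a Gamma(a, b) with a ≥ 1 (shape–rate) is (a−1)/b = 36/9.3 ≈ 3.871.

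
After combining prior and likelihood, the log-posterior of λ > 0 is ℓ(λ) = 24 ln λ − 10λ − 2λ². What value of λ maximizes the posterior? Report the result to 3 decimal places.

ℓ'(λ) = 24/λ − 10 − 4λ. Setting this to zero and multiplying by λ: 4λ² + 10λ − 24 = 0.
λ = (−10 + √(10² + 4·4·24)) / (2·4) = (−10 + √484) / 8 = (−10 + 22)/8 = 3/2.
ℓ''(λ) = −24/λ² − 4 < 0, confirming a maximum.

λ̂_MAP = 1.500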